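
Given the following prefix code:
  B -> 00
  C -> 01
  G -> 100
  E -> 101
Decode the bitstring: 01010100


Decoding step by step:
Bits 01 -> C
Bits 01 -> C
Bits 01 -> C
Bits 00 -> B


Decoded message: CCCB


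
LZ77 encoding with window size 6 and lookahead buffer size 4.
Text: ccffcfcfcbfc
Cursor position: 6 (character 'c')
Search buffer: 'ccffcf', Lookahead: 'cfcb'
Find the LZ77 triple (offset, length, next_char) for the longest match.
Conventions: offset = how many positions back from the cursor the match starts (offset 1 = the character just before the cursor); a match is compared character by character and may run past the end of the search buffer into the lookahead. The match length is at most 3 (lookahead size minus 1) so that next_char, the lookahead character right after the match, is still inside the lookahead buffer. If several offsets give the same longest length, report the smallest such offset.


Try each offset into the search buffer:
  offset=1 (pos 5, char 'f'): match length 0
  offset=2 (pos 4, char 'c'): match length 3
  offset=3 (pos 3, char 'f'): match length 0
  offset=4 (pos 2, char 'f'): match length 0
  offset=5 (pos 1, char 'c'): match length 2
  offset=6 (pos 0, char 'c'): match length 1
Longest match has length 3 at offset 2.
next_char = character at position 6 + 3 = 9 -> 'b'

Best match: offset=2, length=3 (matching 'cfc' starting at position 4)
LZ77 triple: (2, 3, 'b')


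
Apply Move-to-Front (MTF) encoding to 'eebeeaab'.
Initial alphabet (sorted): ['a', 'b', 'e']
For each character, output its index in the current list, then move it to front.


MTF encoding:
'e': index 2 in ['a', 'b', 'e'] -> ['e', 'a', 'b']
'e': index 0 in ['e', 'a', 'b'] -> ['e', 'a', 'b']
'b': index 2 in ['e', 'a', 'b'] -> ['b', 'e', 'a']
'e': index 1 in ['b', 'e', 'a'] -> ['e', 'b', 'a']
'e': index 0 in ['e', 'b', 'a'] -> ['e', 'b', 'a']
'a': index 2 in ['e', 'b', 'a'] -> ['a', 'e', 'b']
'a': index 0 in ['a', 'e', 'b'] -> ['a', 'e', 'b']
'b': index 2 in ['a', 'e', 'b'] -> ['b', 'a', 'e']


Output: [2, 0, 2, 1, 0, 2, 0, 2]


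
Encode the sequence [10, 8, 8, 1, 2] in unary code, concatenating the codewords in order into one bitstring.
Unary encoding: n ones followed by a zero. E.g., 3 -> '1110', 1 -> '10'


Encode each number as n ones followed by a terminating 0:
  10 -> 11111111110 (11 bits)
  8 -> 111111110 (9 bits)
  8 -> 111111110 (9 bits)
  1 -> 10 (2 bits)
  2 -> 110 (3 bits)
Total length = 11 + 9 + 9 + 2 + 3 = 34 bits.

Unary([10, 8, 8, 1, 2]) = 1111111111011111111011111111010110 (34 bits)


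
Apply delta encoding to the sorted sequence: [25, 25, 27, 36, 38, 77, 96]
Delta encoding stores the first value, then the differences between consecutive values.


First value: 25
Deltas:
  25 - 25 = 0
  27 - 25 = 2
  36 - 27 = 9
  38 - 36 = 2
  77 - 38 = 39
  96 - 77 = 19


Delta encoded: [25, 0, 2, 9, 2, 39, 19]


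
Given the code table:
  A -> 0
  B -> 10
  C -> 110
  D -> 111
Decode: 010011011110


Decoding:
0 -> A
10 -> B
0 -> A
110 -> C
111 -> D
10 -> B


Result: ABACDB


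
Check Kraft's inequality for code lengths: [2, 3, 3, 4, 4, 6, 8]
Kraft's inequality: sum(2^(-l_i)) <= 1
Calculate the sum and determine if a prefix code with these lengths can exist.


Sum = 2^(-2) + 2^(-3) + 2^(-3) + 2^(-4) + 2^(-4) + 2^(-6) + 2^(-8)
    = 0.25 + 0.125 + 0.125 + 0.0625 + 0.0625 + 0.015625 + 0.00390625
    = 165/256 = 0.64453125
Since 0.64453125 <= 1, Kraft's inequality IS satisfied.
A prefix code with these lengths CAN exist.

Kraft sum = 0.64453125. Satisfied.


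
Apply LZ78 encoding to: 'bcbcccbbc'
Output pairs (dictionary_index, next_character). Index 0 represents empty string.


LZ78 encoding steps:
Dictionary: {0: ''}
Step 1: w='' (idx 0), next='b' -> output (0, 'b'), add 'b' as idx 1
Step 2: w='' (idx 0), next='c' -> output (0, 'c'), add 'c' as idx 2
Step 3: w='b' (idx 1), next='c' -> output (1, 'c'), add 'bc' as idx 3
Step 4: w='c' (idx 2), next='c' -> output (2, 'c'), add 'cc' as idx 4
Step 5: w='b' (idx 1), next='b' -> output (1, 'b'), add 'bb' as idx 5
Step 6: w='c' (idx 2), end of input -> output (2, '')


Encoded: [(0, 'b'), (0, 'c'), (1, 'c'), (2, 'c'), (1, 'b'), (2, '')]


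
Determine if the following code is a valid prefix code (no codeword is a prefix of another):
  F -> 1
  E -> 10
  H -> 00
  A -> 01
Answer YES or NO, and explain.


Checking each pair (does one codeword prefix another?):
  F='1' vs E='10': prefix -- VIOLATION

NO -- this is NOT a valid prefix code. F (1) is a prefix of E (10).


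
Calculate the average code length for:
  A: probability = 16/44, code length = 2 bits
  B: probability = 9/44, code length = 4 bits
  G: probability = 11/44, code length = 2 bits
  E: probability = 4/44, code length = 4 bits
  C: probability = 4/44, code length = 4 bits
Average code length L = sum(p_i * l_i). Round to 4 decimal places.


Weighted contributions p_i * l_i:
  A: (16/44) * 2 = 32/44
  B: (9/44) * 4 = 36/44
  G: (11/44) * 2 = 22/44
  E: (4/44) * 4 = 16/44
  C: (4/44) * 4 = 16/44
Sum = (32 + 36 + 22 + 16 + 16)/44 = 122/44

L = 122/44 = 2.7727 bits/symbol


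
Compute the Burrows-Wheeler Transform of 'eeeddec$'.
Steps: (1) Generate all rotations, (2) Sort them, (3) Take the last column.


Rotations (sorted):
  0: $eeeddec -> last char: c
  1: c$eeedde -> last char: e
  2: ddec$eee -> last char: e
  3: dec$eeed -> last char: d
  4: ec$eeedd -> last char: d
  5: eddec$ee -> last char: e
  6: eeddec$e -> last char: e
  7: eeeddec$ -> last char: $


BWT = ceeddee$


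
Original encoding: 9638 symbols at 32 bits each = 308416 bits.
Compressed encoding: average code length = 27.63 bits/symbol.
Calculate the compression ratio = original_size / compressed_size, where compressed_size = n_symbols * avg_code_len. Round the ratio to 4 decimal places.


original_size = n_symbols * orig_bits = 9638 * 32 = 308416 bits
compressed_size = n_symbols * avg_code_len = 9638 * 27.63 = 266297.94 bits
ratio = original_size / compressed_size = 308416 / 266297.94 = 1.1582

Compression ratio = 1.1582


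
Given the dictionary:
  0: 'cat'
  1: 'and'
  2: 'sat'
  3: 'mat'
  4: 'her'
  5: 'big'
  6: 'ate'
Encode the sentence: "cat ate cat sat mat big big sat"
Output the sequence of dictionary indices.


Look up each word in the dictionary:
  'cat' -> 0
  'ate' -> 6
  'cat' -> 0
  'sat' -> 2
  'mat' -> 3
  'big' -> 5
  'big' -> 5
  'sat' -> 2

Encoded: [0, 6, 0, 2, 3, 5, 5, 2]


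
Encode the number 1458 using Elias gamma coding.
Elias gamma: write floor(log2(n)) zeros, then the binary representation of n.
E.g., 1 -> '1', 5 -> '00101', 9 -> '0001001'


num_bits = floor(log2(1458)) + 1 = 11
leading_zeros = num_bits - 1 = 10
binary(1458) = 10110110010

Elias gamma(1458) = '0000000000' + '10110110010' = 000000000010110110010 (21 bits)


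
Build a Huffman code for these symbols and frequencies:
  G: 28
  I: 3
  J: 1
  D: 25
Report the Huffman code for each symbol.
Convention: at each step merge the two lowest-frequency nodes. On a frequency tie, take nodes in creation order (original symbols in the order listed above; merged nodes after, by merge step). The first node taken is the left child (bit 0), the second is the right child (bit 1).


Huffman tree construction:
Step 1: Merge J(1) + I(3) = 4
Step 2: Merge (J+I)(4) + D(25) = 29
Step 3: Merge G(28) + ((J+I)+D)(29) = 57
Read each symbol's code off the tree from the root (left child = 0, right child = 1).

Codes:
  G: 0 (length 1)
  I: 101 (length 3)
  J: 100 (length 3)
  D: 11 (length 2)
Average code length: 90/57 = 1.5789 bits/symbol


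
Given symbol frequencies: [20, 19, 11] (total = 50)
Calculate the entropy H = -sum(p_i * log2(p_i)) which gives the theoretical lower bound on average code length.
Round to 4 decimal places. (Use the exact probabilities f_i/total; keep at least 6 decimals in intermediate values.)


Per-symbol terms -p_i * log2(p_i) with p_i = f_i/50:
  p = 20/50 = 0.400000: log2(p) = -1.321928, -p*log2(p) = 0.528771
  p = 19/50 = 0.380000: log2(p) = -1.395929, -p*log2(p) = 0.530453
  p = 11/50 = 0.220000: log2(p) = -2.184425, -p*log2(p) = 0.480573
H = 0.528771 + 0.530453 + 0.480573 = 1.539797

H = 1.5398 bits/symbol


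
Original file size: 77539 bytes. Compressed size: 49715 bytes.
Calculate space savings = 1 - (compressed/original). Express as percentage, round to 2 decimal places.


ratio = compressed/original = 49715/77539 = 0.641161
savings = 1 - ratio = 1 - 0.641161 = 0.358839
as a percentage: 0.358839 * 100 = 35.88%

Space savings = 1 - 49715/77539 = 35.88%


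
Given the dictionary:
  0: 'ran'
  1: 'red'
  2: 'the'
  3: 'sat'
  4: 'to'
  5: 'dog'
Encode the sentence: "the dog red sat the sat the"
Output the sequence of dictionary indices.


Look up each word in the dictionary:
  'the' -> 2
  'dog' -> 5
  'red' -> 1
  'sat' -> 3
  'the' -> 2
  'sat' -> 3
  'the' -> 2

Encoded: [2, 5, 1, 3, 2, 3, 2]


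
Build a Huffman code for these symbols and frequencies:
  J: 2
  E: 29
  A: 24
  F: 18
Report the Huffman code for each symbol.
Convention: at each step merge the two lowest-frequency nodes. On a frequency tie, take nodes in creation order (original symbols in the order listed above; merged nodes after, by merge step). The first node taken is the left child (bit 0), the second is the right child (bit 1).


Huffman tree construction:
Step 1: Merge J(2) + F(18) = 20
Step 2: Merge (J+F)(20) + A(24) = 44
Step 3: Merge E(29) + ((J+F)+A)(44) = 73
Read each symbol's code off the tree from the root (left child = 0, right child = 1).

Codes:
  J: 100 (length 3)
  E: 0 (length 1)
  A: 11 (length 2)
  F: 101 (length 3)
Average code length: 137/73 = 1.8767 bits/symbol


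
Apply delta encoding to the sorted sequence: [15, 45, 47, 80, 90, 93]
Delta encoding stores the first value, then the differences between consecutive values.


First value: 15
Deltas:
  45 - 15 = 30
  47 - 45 = 2
  80 - 47 = 33
  90 - 80 = 10
  93 - 90 = 3


Delta encoded: [15, 30, 2, 33, 10, 3]


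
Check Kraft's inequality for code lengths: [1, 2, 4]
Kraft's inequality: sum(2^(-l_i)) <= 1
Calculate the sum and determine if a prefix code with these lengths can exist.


Sum = 2^(-1) + 2^(-2) + 2^(-4)
    = 0.5 + 0.25 + 0.0625
    = 13/16 = 0.8125
Since 0.8125 <= 1, Kraft's inequality IS satisfied.
A prefix code with these lengths CAN exist.

Kraft sum = 0.8125. Satisfied.


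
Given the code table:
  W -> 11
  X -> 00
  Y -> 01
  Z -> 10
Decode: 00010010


Decoding:
00 -> X
01 -> Y
00 -> X
10 -> Z


Result: XYXZ


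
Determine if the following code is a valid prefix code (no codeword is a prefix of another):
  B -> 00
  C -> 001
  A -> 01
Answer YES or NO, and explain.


Checking each pair (does one codeword prefix another?):
  B='00' vs C='001': prefix -- VIOLATION

NO -- this is NOT a valid prefix code. B (00) is a prefix of C (001).


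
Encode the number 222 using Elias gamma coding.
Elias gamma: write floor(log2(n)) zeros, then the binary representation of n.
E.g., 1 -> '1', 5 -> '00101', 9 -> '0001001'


num_bits = floor(log2(222)) + 1 = 8
leading_zeros = num_bits - 1 = 7
binary(222) = 11011110

Elias gamma(222) = '0000000' + '11011110' = 000000011011110 (15 bits)


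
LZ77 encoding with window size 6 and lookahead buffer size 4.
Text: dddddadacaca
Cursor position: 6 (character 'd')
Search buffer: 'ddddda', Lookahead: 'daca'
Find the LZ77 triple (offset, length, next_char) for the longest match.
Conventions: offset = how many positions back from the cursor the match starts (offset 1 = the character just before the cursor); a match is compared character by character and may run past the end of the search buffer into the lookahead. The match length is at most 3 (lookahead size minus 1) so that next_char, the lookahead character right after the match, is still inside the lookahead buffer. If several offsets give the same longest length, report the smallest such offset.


Try each offset into the search buffer:
  offset=1 (pos 5, char 'a'): match length 0
  offset=2 (pos 4, char 'd'): match length 2
  offset=3 (pos 3, char 'd'): match length 1
  offset=4 (pos 2, char 'd'): match length 1
  offset=5 (pos 1, char 'd'): match length 1
  offset=6 (pos 0, char 'd'): match length 1
Longest match has length 2 at offset 2.
next_char = character at position 6 + 2 = 8 -> 'c'

Best match: offset=2, length=2 (matching 'da' starting at position 4)
LZ77 triple: (2, 2, 'c')


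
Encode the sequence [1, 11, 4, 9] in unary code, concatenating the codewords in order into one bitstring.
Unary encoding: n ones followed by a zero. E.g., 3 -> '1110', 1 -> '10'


Encode each number as n ones followed by a terminating 0:
  1 -> 10 (2 bits)
  11 -> 111111111110 (12 bits)
  4 -> 11110 (5 bits)
  9 -> 1111111110 (10 bits)
Total length = 2 + 12 + 5 + 10 = 29 bits.

Unary([1, 11, 4, 9]) = 10111111111110111101111111110 (29 bits)


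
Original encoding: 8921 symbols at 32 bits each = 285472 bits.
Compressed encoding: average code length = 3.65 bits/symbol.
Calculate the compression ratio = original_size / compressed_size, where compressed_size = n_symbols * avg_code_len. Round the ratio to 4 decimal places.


original_size = n_symbols * orig_bits = 8921 * 32 = 285472 bits
compressed_size = n_symbols * avg_code_len = 8921 * 3.65 = 32561.65 bits
ratio = original_size / compressed_size = 285472 / 32561.65 = 8.7671

Compression ratio = 8.7671


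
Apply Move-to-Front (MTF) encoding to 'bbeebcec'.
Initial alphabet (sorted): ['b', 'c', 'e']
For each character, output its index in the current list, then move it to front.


MTF encoding:
'b': index 0 in ['b', 'c', 'e'] -> ['b', 'c', 'e']
'b': index 0 in ['b', 'c', 'e'] -> ['b', 'c', 'e']
'e': index 2 in ['b', 'c', 'e'] -> ['e', 'b', 'c']
'e': index 0 in ['e', 'b', 'c'] -> ['e', 'b', 'c']
'b': index 1 in ['e', 'b', 'c'] -> ['b', 'e', 'c']
'c': index 2 in ['b', 'e', 'c'] -> ['c', 'b', 'e']
'e': index 2 in ['c', 'b', 'e'] -> ['e', 'c', 'b']
'c': index 1 in ['e', 'c', 'b'] -> ['c', 'e', 'b']


Output: [0, 0, 2, 0, 1, 2, 2, 1]


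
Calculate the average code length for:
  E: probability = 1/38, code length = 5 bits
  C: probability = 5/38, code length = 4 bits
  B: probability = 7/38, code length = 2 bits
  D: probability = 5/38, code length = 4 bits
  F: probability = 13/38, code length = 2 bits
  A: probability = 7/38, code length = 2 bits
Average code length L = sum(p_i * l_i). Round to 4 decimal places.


Weighted contributions p_i * l_i:
  E: (1/38) * 5 = 5/38
  C: (5/38) * 4 = 20/38
  B: (7/38) * 2 = 14/38
  D: (5/38) * 4 = 20/38
  F: (13/38) * 2 = 26/38
  A: (7/38) * 2 = 14/38
Sum = (5 + 20 + 14 + 20 + 26 + 14)/38 = 99/38

L = 99/38 = 2.6053 bits/symbol


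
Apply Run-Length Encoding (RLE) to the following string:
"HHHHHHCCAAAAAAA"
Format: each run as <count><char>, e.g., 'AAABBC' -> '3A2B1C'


Scanning runs left to right:
  i=0: run of 'H' x 6 -> '6H'
  i=6: run of 'C' x 2 -> '2C'
  i=8: run of 'A' x 7 -> '7A'

RLE = 6H2C7A


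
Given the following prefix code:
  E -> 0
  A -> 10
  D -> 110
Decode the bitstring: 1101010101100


Decoding step by step:
Bits 110 -> D
Bits 10 -> A
Bits 10 -> A
Bits 10 -> A
Bits 110 -> D
Bits 0 -> E


Decoded message: DAAADE


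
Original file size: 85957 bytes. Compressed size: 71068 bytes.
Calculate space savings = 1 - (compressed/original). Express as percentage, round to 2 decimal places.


ratio = compressed/original = 71068/85957 = 0.826785
savings = 1 - ratio = 1 - 0.826785 = 0.173215
as a percentage: 0.173215 * 100 = 17.32%

Space savings = 1 - 71068/85957 = 17.32%


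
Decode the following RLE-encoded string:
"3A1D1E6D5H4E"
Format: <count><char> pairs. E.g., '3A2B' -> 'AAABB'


Expanding each <count><char> pair:
  3A -> 'AAA'
  1D -> 'D'
  1E -> 'E'
  6D -> 'DDDDDD'
  5H -> 'HHHHH'
  4E -> 'EEEE'

Decoded = AAADEDDDDDDHHHHHEEEE


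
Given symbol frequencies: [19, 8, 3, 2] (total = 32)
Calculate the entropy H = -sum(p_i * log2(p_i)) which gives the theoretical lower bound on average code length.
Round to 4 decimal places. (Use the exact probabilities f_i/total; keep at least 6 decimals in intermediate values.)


Per-symbol terms -p_i * log2(p_i) with p_i = f_i/32:
  p = 19/32 = 0.593750: log2(p) = -0.752072, -p*log2(p) = 0.446543
  p = 8/32 = 0.250000: log2(p) = -2.000000, -p*log2(p) = 0.500000
  p = 3/32 = 0.093750: log2(p) = -3.415037, -p*log2(p) = 0.320160
  p = 2/32 = 0.062500: log2(p) = -4.000000, -p*log2(p) = 0.250000
H = 0.446543 + 0.500000 + 0.320160 + 0.250000 = 1.516703

H = 1.5167 bits/symbol


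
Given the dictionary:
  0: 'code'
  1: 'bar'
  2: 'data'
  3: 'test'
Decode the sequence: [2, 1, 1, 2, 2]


Look up each index in the dictionary:
  2 -> 'data'
  1 -> 'bar'
  1 -> 'bar'
  2 -> 'data'
  2 -> 'data'

Decoded: "data bar bar data data"


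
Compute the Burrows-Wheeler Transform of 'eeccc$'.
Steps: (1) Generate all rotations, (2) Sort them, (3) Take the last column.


Rotations (sorted):
  0: $eeccc -> last char: c
  1: c$eecc -> last char: c
  2: cc$eec -> last char: c
  3: ccc$ee -> last char: e
  4: eccc$e -> last char: e
  5: eeccc$ -> last char: $


BWT = cccee$


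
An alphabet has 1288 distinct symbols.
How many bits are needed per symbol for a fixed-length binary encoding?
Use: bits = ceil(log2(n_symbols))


log2(1288) = 10.3309
Bracket: 2^10 = 1024 < 1288 <= 2^11 = 2048
So ceil(log2(1288)) = 11

bits = ceil(log2(1288)) = ceil(10.3309) = 11 bits


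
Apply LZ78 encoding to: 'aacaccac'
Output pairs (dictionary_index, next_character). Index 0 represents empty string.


LZ78 encoding steps:
Dictionary: {0: ''}
Step 1: w='' (idx 0), next='a' -> output (0, 'a'), add 'a' as idx 1
Step 2: w='a' (idx 1), next='c' -> output (1, 'c'), add 'ac' as idx 2
Step 3: w='ac' (idx 2), next='c' -> output (2, 'c'), add 'acc' as idx 3
Step 4: w='ac' (idx 2), end of input -> output (2, '')


Encoded: [(0, 'a'), (1, 'c'), (2, 'c'), (2, '')]


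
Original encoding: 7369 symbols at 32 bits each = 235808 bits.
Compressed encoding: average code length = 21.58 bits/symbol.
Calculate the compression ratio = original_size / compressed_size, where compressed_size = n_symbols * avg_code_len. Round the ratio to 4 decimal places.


original_size = n_symbols * orig_bits = 7369 * 32 = 235808 bits
compressed_size = n_symbols * avg_code_len = 7369 * 21.58 = 159023.02 bits
ratio = original_size / compressed_size = 235808 / 159023.02 = 1.4829

Compression ratio = 1.4829


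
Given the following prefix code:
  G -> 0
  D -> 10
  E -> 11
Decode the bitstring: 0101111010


Decoding step by step:
Bits 0 -> G
Bits 10 -> D
Bits 11 -> E
Bits 11 -> E
Bits 0 -> G
Bits 10 -> D


Decoded message: GDEEGD


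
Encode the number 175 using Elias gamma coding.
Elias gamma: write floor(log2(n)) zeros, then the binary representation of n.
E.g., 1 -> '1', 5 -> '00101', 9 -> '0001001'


num_bits = floor(log2(175)) + 1 = 8
leading_zeros = num_bits - 1 = 7
binary(175) = 10101111

Elias gamma(175) = '0000000' + '10101111' = 000000010101111 (15 bits)


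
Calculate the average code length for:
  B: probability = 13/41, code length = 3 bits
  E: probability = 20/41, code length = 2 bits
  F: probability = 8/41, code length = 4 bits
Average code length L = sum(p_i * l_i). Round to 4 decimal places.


Weighted contributions p_i * l_i:
  B: (13/41) * 3 = 39/41
  E: (20/41) * 2 = 40/41
  F: (8/41) * 4 = 32/41
Sum = (39 + 40 + 32)/41 = 111/41

L = 111/41 = 2.7073 bits/symbol


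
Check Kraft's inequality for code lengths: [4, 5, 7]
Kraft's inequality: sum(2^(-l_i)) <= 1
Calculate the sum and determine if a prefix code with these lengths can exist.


Sum = 2^(-4) + 2^(-5) + 2^(-7)
    = 0.0625 + 0.03125 + 0.0078125
    = 13/128 = 0.1015625
Since 0.1015625 <= 1, Kraft's inequality IS satisfied.
A prefix code with these lengths CAN exist.

Kraft sum = 0.1015625. Satisfied.


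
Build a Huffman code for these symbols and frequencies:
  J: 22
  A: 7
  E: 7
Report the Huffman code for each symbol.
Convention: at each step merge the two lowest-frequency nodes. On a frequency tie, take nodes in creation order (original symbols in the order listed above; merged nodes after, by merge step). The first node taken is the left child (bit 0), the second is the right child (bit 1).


Huffman tree construction:
Step 1: Merge A(7) + E(7) = 14
Step 2: Merge (A+E)(14) + J(22) = 36
Read each symbol's code off the tree from the root (left child = 0, right child = 1).

Codes:
  J: 1 (length 1)
  A: 00 (length 2)
  E: 01 (length 2)
Average code length: 50/36 = 1.3889 bits/symbol


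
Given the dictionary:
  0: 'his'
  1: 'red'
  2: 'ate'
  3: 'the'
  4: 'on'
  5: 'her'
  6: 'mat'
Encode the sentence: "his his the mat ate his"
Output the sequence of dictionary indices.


Look up each word in the dictionary:
  'his' -> 0
  'his' -> 0
  'the' -> 3
  'mat' -> 6
  'ate' -> 2
  'his' -> 0

Encoded: [0, 0, 3, 6, 2, 0]


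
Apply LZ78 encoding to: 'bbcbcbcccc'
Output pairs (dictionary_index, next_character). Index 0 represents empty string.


LZ78 encoding steps:
Dictionary: {0: ''}
Step 1: w='' (idx 0), next='b' -> output (0, 'b'), add 'b' as idx 1
Step 2: w='b' (idx 1), next='c' -> output (1, 'c'), add 'bc' as idx 2
Step 3: w='bc' (idx 2), next='b' -> output (2, 'b'), add 'bcb' as idx 3
Step 4: w='' (idx 0), next='c' -> output (0, 'c'), add 'c' as idx 4
Step 5: w='c' (idx 4), next='c' -> output (4, 'c'), add 'cc' as idx 5
Step 6: w='c' (idx 4), end of input -> output (4, '')


Encoded: [(0, 'b'), (1, 'c'), (2, 'b'), (0, 'c'), (4, 'c'), (4, '')]


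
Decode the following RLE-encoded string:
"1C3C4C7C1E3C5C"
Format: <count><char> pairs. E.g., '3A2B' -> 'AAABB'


Expanding each <count><char> pair:
  1C -> 'C'
  3C -> 'CCC'
  4C -> 'CCCC'
  7C -> 'CCCCCCC'
  1E -> 'E'
  3C -> 'CCC'
  5C -> 'CCCCC'

Decoded = CCCCCCCCCCCCCCCECCCCCCCC


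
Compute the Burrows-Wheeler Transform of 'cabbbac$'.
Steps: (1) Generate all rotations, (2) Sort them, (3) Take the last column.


Rotations (sorted):
  0: $cabbbac -> last char: c
  1: abbbac$c -> last char: c
  2: ac$cabbb -> last char: b
  3: bac$cabb -> last char: b
  4: bbac$cab -> last char: b
  5: bbbac$ca -> last char: a
  6: c$cabbba -> last char: a
  7: cabbbac$ -> last char: $


BWT = ccbbbaa$


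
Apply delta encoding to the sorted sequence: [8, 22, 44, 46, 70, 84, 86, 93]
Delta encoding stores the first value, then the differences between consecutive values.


First value: 8
Deltas:
  22 - 8 = 14
  44 - 22 = 22
  46 - 44 = 2
  70 - 46 = 24
  84 - 70 = 14
  86 - 84 = 2
  93 - 86 = 7


Delta encoded: [8, 14, 22, 2, 24, 14, 2, 7]


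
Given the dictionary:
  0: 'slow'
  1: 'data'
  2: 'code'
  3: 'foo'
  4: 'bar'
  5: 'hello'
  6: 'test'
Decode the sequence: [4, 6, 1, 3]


Look up each index in the dictionary:
  4 -> 'bar'
  6 -> 'test'
  1 -> 'data'
  3 -> 'foo'

Decoded: "bar test data foo"


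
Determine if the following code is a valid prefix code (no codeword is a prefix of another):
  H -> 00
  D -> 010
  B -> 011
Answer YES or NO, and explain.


Checking each pair (does one codeword prefix another?):
  H='00' vs D='010': no prefix
  H='00' vs B='011': no prefix
  D='010' vs H='00': no prefix
  D='010' vs B='011': no prefix
  B='011' vs H='00': no prefix
  B='011' vs D='010': no prefix
No violation found over all pairs.

YES -- this is a valid prefix code. No codeword is a prefix of any other codeword.


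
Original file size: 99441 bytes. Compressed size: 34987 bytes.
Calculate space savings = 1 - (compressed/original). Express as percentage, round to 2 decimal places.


ratio = compressed/original = 34987/99441 = 0.351837
savings = 1 - ratio = 1 - 0.351837 = 0.648163
as a percentage: 0.648163 * 100 = 64.82%

Space savings = 1 - 34987/99441 = 64.82%


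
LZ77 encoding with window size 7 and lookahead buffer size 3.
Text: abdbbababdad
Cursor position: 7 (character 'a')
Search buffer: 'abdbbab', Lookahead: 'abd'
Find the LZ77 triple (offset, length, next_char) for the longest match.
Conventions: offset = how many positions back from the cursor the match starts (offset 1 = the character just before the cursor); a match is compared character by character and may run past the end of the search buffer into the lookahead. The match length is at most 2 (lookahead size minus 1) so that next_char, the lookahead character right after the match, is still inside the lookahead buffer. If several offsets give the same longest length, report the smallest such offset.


Try each offset into the search buffer:
  offset=1 (pos 6, char 'b'): match length 0
  offset=2 (pos 5, char 'a'): match length 2
  offset=3 (pos 4, char 'b'): match length 0
  offset=4 (pos 3, char 'b'): match length 0
  offset=5 (pos 2, char 'd'): match length 0
  offset=6 (pos 1, char 'b'): match length 0
  offset=7 (pos 0, char 'a'): match length 2
Longest match has length 2, found at offsets 2, 7; take the smallest, offset 2.
next_char = character at position 7 + 2 = 9 -> 'd'

Best match: offset=2, length=2 (matching 'ab' starting at position 5)
LZ77 triple: (2, 2, 'd')


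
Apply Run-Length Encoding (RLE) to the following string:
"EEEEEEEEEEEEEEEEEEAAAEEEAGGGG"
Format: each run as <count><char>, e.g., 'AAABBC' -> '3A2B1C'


Scanning runs left to right:
  i=0: run of 'E' x 18 -> '18E'
  i=18: run of 'A' x 3 -> '3A'
  i=21: run of 'E' x 3 -> '3E'
  i=24: run of 'A' x 1 -> '1A'
  i=25: run of 'G' x 4 -> '4G'

RLE = 18E3A3E1A4G


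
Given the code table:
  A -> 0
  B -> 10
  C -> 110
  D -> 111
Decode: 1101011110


Decoding:
110 -> C
10 -> B
111 -> D
10 -> B


Result: CBDB


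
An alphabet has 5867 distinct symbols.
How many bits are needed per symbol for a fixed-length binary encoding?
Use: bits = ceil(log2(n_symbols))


log2(5867) = 12.5184
Bracket: 2^12 = 4096 < 5867 <= 2^13 = 8192
So ceil(log2(5867)) = 13

bits = ceil(log2(5867)) = ceil(12.5184) = 13 bits


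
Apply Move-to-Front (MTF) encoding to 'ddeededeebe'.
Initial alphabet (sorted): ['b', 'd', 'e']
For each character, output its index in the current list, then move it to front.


MTF encoding:
'd': index 1 in ['b', 'd', 'e'] -> ['d', 'b', 'e']
'd': index 0 in ['d', 'b', 'e'] -> ['d', 'b', 'e']
'e': index 2 in ['d', 'b', 'e'] -> ['e', 'd', 'b']
'e': index 0 in ['e', 'd', 'b'] -> ['e', 'd', 'b']
'd': index 1 in ['e', 'd', 'b'] -> ['d', 'e', 'b']
'e': index 1 in ['d', 'e', 'b'] -> ['e', 'd', 'b']
'd': index 1 in ['e', 'd', 'b'] -> ['d', 'e', 'b']
'e': index 1 in ['d', 'e', 'b'] -> ['e', 'd', 'b']
'e': index 0 in ['e', 'd', 'b'] -> ['e', 'd', 'b']
'b': index 2 in ['e', 'd', 'b'] -> ['b', 'e', 'd']
'e': index 1 in ['b', 'e', 'd'] -> ['e', 'b', 'd']


Output: [1, 0, 2, 0, 1, 1, 1, 1, 0, 2, 1]


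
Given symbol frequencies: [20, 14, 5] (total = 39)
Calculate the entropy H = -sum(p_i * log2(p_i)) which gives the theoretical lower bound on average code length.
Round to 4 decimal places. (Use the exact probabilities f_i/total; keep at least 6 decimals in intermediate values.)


Per-symbol terms -p_i * log2(p_i) with p_i = f_i/39:
  p = 20/39 = 0.512821: log2(p) = -0.963474, -p*log2(p) = 0.494089
  p = 14/39 = 0.358974: log2(p) = -1.478047, -p*log2(p) = 0.530581
  p = 5/39 = 0.128205: log2(p) = -2.963474, -p*log2(p) = 0.379933
H = 0.494089 + 0.530581 + 0.379933 = 1.404603

H = 1.4046 bits/symbol


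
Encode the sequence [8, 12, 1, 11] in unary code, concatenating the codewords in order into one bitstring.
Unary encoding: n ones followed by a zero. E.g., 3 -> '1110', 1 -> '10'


Encode each number as n ones followed by a terminating 0:
  8 -> 111111110 (9 bits)
  12 -> 1111111111110 (13 bits)
  1 -> 10 (2 bits)
  11 -> 111111111110 (12 bits)
Total length = 9 + 13 + 2 + 12 = 36 bits.

Unary([8, 12, 1, 11]) = 111111110111111111111010111111111110 (36 bits)


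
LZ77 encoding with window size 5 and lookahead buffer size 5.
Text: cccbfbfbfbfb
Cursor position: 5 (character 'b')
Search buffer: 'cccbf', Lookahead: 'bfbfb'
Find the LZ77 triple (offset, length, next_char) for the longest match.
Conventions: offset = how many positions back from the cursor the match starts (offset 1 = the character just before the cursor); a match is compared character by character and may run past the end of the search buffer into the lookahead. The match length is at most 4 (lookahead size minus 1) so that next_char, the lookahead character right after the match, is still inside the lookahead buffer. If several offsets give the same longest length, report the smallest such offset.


Try each offset into the search buffer:
  offset=1 (pos 4, char 'f'): match length 0
  offset=2 (pos 3, char 'b'): match length 4
  offset=3 (pos 2, char 'c'): match length 0
  offset=4 (pos 1, char 'c'): match length 0
  offset=5 (pos 0, char 'c'): match length 0
Longest match has length 4 at offset 2.
next_char = character at position 5 + 4 = 9 -> 'b'

Best match: offset=2, length=4 (matching 'bfbf' starting at position 3)
LZ77 triple: (2, 4, 'b')


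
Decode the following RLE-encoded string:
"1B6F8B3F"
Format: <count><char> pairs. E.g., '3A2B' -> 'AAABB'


Expanding each <count><char> pair:
  1B -> 'B'
  6F -> 'FFFFFF'
  8B -> 'BBBBBBBB'
  3F -> 'FFF'

Decoded = BFFFFFFBBBBBBBBFFF


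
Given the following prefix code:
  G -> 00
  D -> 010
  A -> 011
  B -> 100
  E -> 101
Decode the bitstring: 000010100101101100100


Decoding step by step:
Bits 00 -> G
Bits 00 -> G
Bits 101 -> E
Bits 00 -> G
Bits 101 -> E
Bits 101 -> E
Bits 100 -> B
Bits 100 -> B


Decoded message: GGEGEEBB


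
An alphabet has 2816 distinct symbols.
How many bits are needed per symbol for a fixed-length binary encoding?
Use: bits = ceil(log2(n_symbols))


log2(2816) = 11.4594
Bracket: 2^11 = 2048 < 2816 <= 2^12 = 4096
So ceil(log2(2816)) = 12

bits = ceil(log2(2816)) = ceil(11.4594) = 12 bits


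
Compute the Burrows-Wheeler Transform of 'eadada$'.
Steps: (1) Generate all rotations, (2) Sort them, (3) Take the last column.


Rotations (sorted):
  0: $eadada -> last char: a
  1: a$eadad -> last char: d
  2: ada$ead -> last char: d
  3: adada$e -> last char: e
  4: da$eada -> last char: a
  5: dada$ea -> last char: a
  6: eadada$ -> last char: $


BWT = addeaa$


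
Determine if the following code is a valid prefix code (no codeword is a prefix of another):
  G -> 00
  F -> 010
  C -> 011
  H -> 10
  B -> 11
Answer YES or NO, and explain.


Checking each pair (does one codeword prefix another?):
  G='00' vs F='010': no prefix
  G='00' vs C='011': no prefix
  G='00' vs H='10': no prefix
  G='00' vs B='11': no prefix
  F='010' vs G='00': no prefix
  F='010' vs C='011': no prefix
  F='010' vs H='10': no prefix
  F='010' vs B='11': no prefix
  C='011' vs G='00': no prefix
  C='011' vs F='010': no prefix
  C='011' vs H='10': no prefix
  C='011' vs B='11': no prefix
  H='10' vs G='00': no prefix
  H='10' vs F='010': no prefix
  H='10' vs C='011': no prefix
  H='10' vs B='11': no prefix
  B='11' vs G='00': no prefix
  B='11' vs F='010': no prefix
  B='11' vs C='011': no prefix
  B='11' vs H='10': no prefix
No violation found over all pairs.

YES -- this is a valid prefix code. No codeword is a prefix of any other codeword.


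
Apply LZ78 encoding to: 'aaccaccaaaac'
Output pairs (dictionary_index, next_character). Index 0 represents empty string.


LZ78 encoding steps:
Dictionary: {0: ''}
Step 1: w='' (idx 0), next='a' -> output (0, 'a'), add 'a' as idx 1
Step 2: w='a' (idx 1), next='c' -> output (1, 'c'), add 'ac' as idx 2
Step 3: w='' (idx 0), next='c' -> output (0, 'c'), add 'c' as idx 3
Step 4: w='ac' (idx 2), next='c' -> output (2, 'c'), add 'acc' as idx 4
Step 5: w='a' (idx 1), next='a' -> output (1, 'a'), add 'aa' as idx 5
Step 6: w='aa' (idx 5), next='c' -> output (5, 'c'), add 'aac' as idx 6


Encoded: [(0, 'a'), (1, 'c'), (0, 'c'), (2, 'c'), (1, 'a'), (5, 'c')]


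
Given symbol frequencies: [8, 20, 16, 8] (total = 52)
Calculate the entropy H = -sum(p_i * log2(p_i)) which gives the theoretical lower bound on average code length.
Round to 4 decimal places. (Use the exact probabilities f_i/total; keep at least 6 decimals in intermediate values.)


Per-symbol terms -p_i * log2(p_i) with p_i = f_i/52:
  p = 8/52 = 0.153846: log2(p) = -2.700440, -p*log2(p) = 0.415452
  p = 20/52 = 0.384615: log2(p) = -1.378512, -p*log2(p) = 0.530197
  p = 16/52 = 0.307692: log2(p) = -1.700440, -p*log2(p) = 0.523212
  p = 8/52 = 0.153846: log2(p) = -2.700440, -p*log2(p) = 0.415452
H = 0.415452 + 0.530197 + 0.523212 + 0.415452 = 1.884313

H = 1.8843 bits/symbol


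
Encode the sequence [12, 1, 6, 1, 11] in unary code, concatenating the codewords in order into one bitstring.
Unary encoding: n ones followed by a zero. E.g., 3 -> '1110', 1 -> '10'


Encode each number as n ones followed by a terminating 0:
  12 -> 1111111111110 (13 bits)
  1 -> 10 (2 bits)
  6 -> 1111110 (7 bits)
  1 -> 10 (2 bits)
  11 -> 111111111110 (12 bits)
Total length = 13 + 2 + 7 + 2 + 12 = 36 bits.

Unary([12, 1, 6, 1, 11]) = 111111111111010111111010111111111110 (36 bits)


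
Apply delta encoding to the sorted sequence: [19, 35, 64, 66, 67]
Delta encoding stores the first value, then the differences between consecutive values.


First value: 19
Deltas:
  35 - 19 = 16
  64 - 35 = 29
  66 - 64 = 2
  67 - 66 = 1


Delta encoded: [19, 16, 29, 2, 1]


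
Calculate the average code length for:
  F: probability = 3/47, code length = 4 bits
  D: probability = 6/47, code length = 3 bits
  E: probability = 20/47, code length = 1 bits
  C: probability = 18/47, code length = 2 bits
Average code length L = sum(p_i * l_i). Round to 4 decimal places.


Weighted contributions p_i * l_i:
  F: (3/47) * 4 = 12/47
  D: (6/47) * 3 = 18/47
  E: (20/47) * 1 = 20/47
  C: (18/47) * 2 = 36/47
Sum = (12 + 18 + 20 + 36)/47 = 86/47

L = 86/47 = 1.8298 bits/symbol


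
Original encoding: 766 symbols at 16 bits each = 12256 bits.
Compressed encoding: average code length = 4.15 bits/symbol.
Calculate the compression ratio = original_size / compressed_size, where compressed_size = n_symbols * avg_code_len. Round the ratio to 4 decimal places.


original_size = n_symbols * orig_bits = 766 * 16 = 12256 bits
compressed_size = n_symbols * avg_code_len = 766 * 4.15 = 3178.9 bits
ratio = original_size / compressed_size = 12256 / 3178.9 = 3.8554

Compression ratio = 3.8554


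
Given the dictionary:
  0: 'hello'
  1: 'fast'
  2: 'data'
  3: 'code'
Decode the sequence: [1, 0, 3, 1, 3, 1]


Look up each index in the dictionary:
  1 -> 'fast'
  0 -> 'hello'
  3 -> 'code'
  1 -> 'fast'
  3 -> 'code'
  1 -> 'fast'

Decoded: "fast hello code fast code fast"


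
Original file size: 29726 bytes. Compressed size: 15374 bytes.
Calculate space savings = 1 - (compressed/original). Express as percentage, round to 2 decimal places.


ratio = compressed/original = 15374/29726 = 0.51719
savings = 1 - ratio = 1 - 0.51719 = 0.48281
as a percentage: 0.48281 * 100 = 48.28%

Space savings = 1 - 15374/29726 = 48.28%


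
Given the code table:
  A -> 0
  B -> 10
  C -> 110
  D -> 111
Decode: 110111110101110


Decoding:
110 -> C
111 -> D
110 -> C
10 -> B
111 -> D
0 -> A


Result: CDCBDA


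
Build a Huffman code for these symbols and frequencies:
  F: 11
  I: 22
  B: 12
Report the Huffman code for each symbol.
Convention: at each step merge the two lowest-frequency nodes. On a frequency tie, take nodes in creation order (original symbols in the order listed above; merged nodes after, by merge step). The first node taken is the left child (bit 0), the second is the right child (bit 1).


Huffman tree construction:
Step 1: Merge F(11) + B(12) = 23
Step 2: Merge I(22) + (F+B)(23) = 45
Read each symbol's code off the tree from the root (left child = 0, right child = 1).

Codes:
  F: 10 (length 2)
  I: 0 (length 1)
  B: 11 (length 2)
Average code length: 68/45 = 1.5111 bits/symbol


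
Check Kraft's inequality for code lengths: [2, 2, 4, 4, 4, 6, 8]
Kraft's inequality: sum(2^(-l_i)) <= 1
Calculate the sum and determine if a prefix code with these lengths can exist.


Sum = 2^(-2) + 2^(-2) + 2^(-4) + 2^(-4) + 2^(-4) + 2^(-6) + 2^(-8)
    = 0.25 + 0.25 + 0.0625 + 0.0625 + 0.0625 + 0.015625 + 0.00390625
    = 181/256 = 0.70703125
Since 0.70703125 <= 1, Kraft's inequality IS satisfied.
A prefix code with these lengths CAN exist.

Kraft sum = 0.70703125. Satisfied.


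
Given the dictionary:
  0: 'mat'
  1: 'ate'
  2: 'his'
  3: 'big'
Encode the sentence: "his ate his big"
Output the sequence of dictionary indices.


Look up each word in the dictionary:
  'his' -> 2
  'ate' -> 1
  'his' -> 2
  'big' -> 3

Encoded: [2, 1, 2, 3]


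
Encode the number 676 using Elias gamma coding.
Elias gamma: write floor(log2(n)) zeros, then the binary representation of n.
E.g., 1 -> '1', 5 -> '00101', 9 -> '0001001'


num_bits = floor(log2(676)) + 1 = 10
leading_zeros = num_bits - 1 = 9
binary(676) = 1010100100

Elias gamma(676) = '000000000' + '1010100100' = 0000000001010100100 (19 bits)


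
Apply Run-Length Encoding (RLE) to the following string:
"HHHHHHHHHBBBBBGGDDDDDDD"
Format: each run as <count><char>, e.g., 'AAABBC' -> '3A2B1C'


Scanning runs left to right:
  i=0: run of 'H' x 9 -> '9H'
  i=9: run of 'B' x 5 -> '5B'
  i=14: run of 'G' x 2 -> '2G'
  i=16: run of 'D' x 7 -> '7D'

RLE = 9H5B2G7D


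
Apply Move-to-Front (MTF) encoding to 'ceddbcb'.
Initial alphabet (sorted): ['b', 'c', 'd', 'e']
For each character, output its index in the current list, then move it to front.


MTF encoding:
'c': index 1 in ['b', 'c', 'd', 'e'] -> ['c', 'b', 'd', 'e']
'e': index 3 in ['c', 'b', 'd', 'e'] -> ['e', 'c', 'b', 'd']
'd': index 3 in ['e', 'c', 'b', 'd'] -> ['d', 'e', 'c', 'b']
'd': index 0 in ['d', 'e', 'c', 'b'] -> ['d', 'e', 'c', 'b']
'b': index 3 in ['d', 'e', 'c', 'b'] -> ['b', 'd', 'e', 'c']
'c': index 3 in ['b', 'd', 'e', 'c'] -> ['c', 'b', 'd', 'e']
'b': index 1 in ['c', 'b', 'd', 'e'] -> ['b', 'c', 'd', 'e']


Output: [1, 3, 3, 0, 3, 3, 1]


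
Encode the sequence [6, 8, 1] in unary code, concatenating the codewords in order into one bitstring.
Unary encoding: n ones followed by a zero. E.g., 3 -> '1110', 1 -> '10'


Encode each number as n ones followed by a terminating 0:
  6 -> 1111110 (7 bits)
  8 -> 111111110 (9 bits)
  1 -> 10 (2 bits)
Total length = 7 + 9 + 2 = 18 bits.

Unary([6, 8, 1]) = 111111011111111010 (18 bits)


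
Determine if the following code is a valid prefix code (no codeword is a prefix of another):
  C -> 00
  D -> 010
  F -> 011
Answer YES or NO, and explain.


Checking each pair (does one codeword prefix another?):
  C='00' vs D='010': no prefix
  C='00' vs F='011': no prefix
  D='010' vs C='00': no prefix
  D='010' vs F='011': no prefix
  F='011' vs C='00': no prefix
  F='011' vs D='010': no prefix
No violation found over all pairs.

YES -- this is a valid prefix code. No codeword is a prefix of any other codeword.


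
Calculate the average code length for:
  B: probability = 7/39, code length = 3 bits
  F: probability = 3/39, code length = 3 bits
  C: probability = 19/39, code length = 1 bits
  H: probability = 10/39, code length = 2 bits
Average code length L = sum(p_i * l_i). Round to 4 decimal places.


Weighted contributions p_i * l_i:
  B: (7/39) * 3 = 21/39
  F: (3/39) * 3 = 9/39
  C: (19/39) * 1 = 19/39
  H: (10/39) * 2 = 20/39
Sum = (21 + 9 + 19 + 20)/39 = 69/39

L = 69/39 = 1.7692 bits/symbol


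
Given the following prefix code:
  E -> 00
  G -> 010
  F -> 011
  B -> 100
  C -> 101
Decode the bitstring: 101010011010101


Decoding step by step:
Bits 101 -> C
Bits 010 -> G
Bits 011 -> F
Bits 010 -> G
Bits 101 -> C


Decoded message: CGFGC


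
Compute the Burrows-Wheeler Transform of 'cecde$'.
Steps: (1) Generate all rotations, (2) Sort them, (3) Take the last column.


Rotations (sorted):
  0: $cecde -> last char: e
  1: cde$ce -> last char: e
  2: cecde$ -> last char: $
  3: de$cec -> last char: c
  4: e$cecd -> last char: d
  5: ecde$c -> last char: c


BWT = ee$cdc


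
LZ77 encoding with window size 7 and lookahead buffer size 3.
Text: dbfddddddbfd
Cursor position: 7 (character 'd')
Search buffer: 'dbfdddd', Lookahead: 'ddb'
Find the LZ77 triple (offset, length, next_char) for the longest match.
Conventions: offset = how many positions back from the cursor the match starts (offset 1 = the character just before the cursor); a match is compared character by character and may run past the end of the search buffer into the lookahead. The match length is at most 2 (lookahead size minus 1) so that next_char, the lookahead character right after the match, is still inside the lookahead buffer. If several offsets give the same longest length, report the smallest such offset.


Try each offset into the search buffer:
  offset=1 (pos 6, char 'd'): match length 2
  offset=2 (pos 5, char 'd'): match length 2
  offset=3 (pos 4, char 'd'): match length 2
  offset=4 (pos 3, char 'd'): match length 2
  offset=5 (pos 2, char 'f'): match length 0
  offset=6 (pos 1, char 'b'): match length 0
  offset=7 (pos 0, char 'd'): match length 1
Longest match has length 2, found at offsets 1, 2, 3, 4; take the smallest, offset 1.
next_char = character at position 7 + 2 = 9 -> 'b'

Best match: offset=1, length=2 (matching 'dd' starting at position 6)
LZ77 triple: (1, 2, 'b')
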